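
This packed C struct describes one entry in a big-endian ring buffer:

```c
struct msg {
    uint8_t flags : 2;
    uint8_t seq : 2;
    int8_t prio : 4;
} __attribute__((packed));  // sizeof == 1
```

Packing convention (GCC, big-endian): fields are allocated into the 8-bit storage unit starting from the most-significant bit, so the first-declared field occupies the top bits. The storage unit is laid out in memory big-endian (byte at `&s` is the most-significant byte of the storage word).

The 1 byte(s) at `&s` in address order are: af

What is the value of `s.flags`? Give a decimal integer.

[0]=0xaf (big-endian) → word 0xaf
flags [6+:2] = (word>>6) & 0x3 = 2  ←
seq [4+:2] = (word>>4) & 0x3 = 2
prio [0+:4] = (word>>0) & 0xf = 15

2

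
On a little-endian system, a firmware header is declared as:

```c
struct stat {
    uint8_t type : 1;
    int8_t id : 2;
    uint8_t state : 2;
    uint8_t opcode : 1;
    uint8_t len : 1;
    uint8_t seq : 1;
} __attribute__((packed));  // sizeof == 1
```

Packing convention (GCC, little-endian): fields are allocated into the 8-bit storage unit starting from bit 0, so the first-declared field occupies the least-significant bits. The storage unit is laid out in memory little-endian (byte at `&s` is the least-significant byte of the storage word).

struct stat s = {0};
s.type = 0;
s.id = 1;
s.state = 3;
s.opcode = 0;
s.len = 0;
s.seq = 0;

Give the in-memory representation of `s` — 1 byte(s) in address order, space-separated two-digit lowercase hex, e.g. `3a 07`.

[0+:1] type=0 & 0x1 = 0x0; word=0x00
[1+:2] id=1 & 0x3 = 0x1; word=0x02
[3+:2] state=3 & 0x3 = 0x3; word=0x1a
[5+:1] opcode=0 & 0x1 = 0x0; word=0x1a
[6+:1] len=0 & 0x1 = 0x0; word=0x1a
[7+:1] seq=0 & 0x1 = 0x0; word=0x1a
word = 0x1a → little-endian bytes:
  [0]=0x1a

1a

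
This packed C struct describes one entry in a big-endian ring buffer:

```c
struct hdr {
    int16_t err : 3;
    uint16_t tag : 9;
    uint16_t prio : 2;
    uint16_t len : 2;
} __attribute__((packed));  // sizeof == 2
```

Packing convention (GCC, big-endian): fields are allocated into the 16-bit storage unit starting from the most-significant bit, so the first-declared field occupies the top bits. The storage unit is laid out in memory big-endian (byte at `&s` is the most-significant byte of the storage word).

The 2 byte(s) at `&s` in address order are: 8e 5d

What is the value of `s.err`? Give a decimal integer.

[0]=0x8e [1]=0x5d (big-endian) → word 0x8e5d
err:3 @ bit 13 → (0x8e5d>>13)&0x7 = 0x4  ←
tag:9 @ bit 4 → (0x8e5d>>4)&0x1ff = 0xe5
prio:2 @ bit 2 → (0x8e5d>>2)&0x3 = 0x3
len:2 @ bit 0 → (0x8e5d>>0)&0x3 = 0x1
err signed 3b, MSB=1: 4 - 8 = -4

-4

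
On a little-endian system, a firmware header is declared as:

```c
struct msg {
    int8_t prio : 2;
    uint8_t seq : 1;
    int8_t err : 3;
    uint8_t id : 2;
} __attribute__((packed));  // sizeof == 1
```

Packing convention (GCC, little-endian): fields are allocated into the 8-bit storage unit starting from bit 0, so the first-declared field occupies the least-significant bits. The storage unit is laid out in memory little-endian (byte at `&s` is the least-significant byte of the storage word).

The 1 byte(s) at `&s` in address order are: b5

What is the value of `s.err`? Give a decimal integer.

-2

[0]=0xb5 (little-endian) → word 0xb5
prio [0+:2] = (word>>0) & 0x3 = 1
seq [2+:1] = (word>>2) & 0x1 = 1
err [3+:3] = (word>>3) & 0x7 = 6  ←
id [6+:2] = (word>>6) & 0x3 = 2
err signed 3b, MSB=1: 6 - 8 = -2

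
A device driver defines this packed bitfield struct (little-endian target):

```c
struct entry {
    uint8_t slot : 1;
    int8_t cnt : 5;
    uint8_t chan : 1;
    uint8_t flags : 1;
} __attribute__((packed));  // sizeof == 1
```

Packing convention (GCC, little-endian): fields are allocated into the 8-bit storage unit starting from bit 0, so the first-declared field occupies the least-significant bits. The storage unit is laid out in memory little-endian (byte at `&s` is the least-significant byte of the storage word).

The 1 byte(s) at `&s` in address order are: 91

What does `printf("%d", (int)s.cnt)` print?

[0]=0x91 (little-endian) → word 0x91
slot:1 @ bit 0 → (0x91>>0)&0x1 = 0x1
cnt:5 @ bit 1 → (0x91>>1)&0x1f = 0x8  ←
chan:1 @ bit 6 → (0x91>>6)&0x1 = 0x0
flags:1 @ bit 7 → (0x91>>7)&0x1 = 0x1
cnt signed 5b, MSB=0: value = 8

8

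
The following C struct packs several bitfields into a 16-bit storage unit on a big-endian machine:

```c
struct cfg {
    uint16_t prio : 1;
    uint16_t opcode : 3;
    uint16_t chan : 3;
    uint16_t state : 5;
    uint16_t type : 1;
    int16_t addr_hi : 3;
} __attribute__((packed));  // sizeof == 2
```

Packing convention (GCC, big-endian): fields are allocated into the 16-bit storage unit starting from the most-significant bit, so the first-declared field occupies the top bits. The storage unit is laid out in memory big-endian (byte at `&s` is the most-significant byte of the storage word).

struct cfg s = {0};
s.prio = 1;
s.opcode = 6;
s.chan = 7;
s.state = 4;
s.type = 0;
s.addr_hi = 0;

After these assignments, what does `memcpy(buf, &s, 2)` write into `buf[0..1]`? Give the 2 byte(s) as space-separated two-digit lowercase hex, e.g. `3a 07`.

prio:1 = 1 → 0x1 << 15 → word 0x8000
opcode:3 = 6 → 0x6 << 12 → word 0xe000
chan:3 = 7 → 0x7 << 9 → word 0xee00
state:5 = 4 → 0x4 << 4 → word 0xee40
type:1 = 0 → 0x0 << 3 → word 0xee40
addr_hi:3 = 0 → 0x0 << 0 → word 0xee40
word = 0xee40 → big-endian bytes:
  [0]=0xee  [1]=0x40

ee 40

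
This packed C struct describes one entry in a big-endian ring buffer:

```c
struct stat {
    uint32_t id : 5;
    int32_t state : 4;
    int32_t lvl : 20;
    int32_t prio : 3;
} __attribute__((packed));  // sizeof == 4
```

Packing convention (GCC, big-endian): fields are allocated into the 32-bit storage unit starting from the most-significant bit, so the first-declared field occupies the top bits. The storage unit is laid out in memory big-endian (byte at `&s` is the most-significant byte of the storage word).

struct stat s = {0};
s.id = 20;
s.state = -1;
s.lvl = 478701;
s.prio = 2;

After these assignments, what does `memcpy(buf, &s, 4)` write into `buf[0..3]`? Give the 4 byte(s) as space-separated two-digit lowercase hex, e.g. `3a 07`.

[27+:5] id=20 & 0x1f = 0x14; word=0xa0000000
[23+:4] state=-1 & 0xf = 0xf; word=0xa7800000
[3+:20] lvl=478701 & 0xfffff = 0x74ded; word=0xa7ba6f68
[0+:3] prio=2 & 0x7 = 0x2; word=0xa7ba6f6a
word = 0xa7ba6f6a → big-endian bytes:
  [0]=0xa7  [1]=0xba  [2]=0x6f  [3]=0x6a

a7 ba 6f 6a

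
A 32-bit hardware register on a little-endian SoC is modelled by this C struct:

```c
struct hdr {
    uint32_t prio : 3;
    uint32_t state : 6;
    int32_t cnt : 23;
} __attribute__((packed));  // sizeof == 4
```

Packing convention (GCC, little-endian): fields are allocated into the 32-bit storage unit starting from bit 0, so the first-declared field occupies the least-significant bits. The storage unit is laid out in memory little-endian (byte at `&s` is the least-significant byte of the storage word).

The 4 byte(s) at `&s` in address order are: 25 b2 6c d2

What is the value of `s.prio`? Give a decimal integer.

[0]=0x25 [1]=0xb2 [2]=0x6c [3]=0xd2 (little-endian) → word 0xd26cb225
prio:3 @ bit 0 → (0xd26cb225>>0)&0x7 = 0x5  ←
state:6 @ bit 3 → (0xd26cb225>>3)&0x3f = 0x4
cnt:23 @ bit 9 → (0xd26cb225>>9)&0x7fffff = 0x693659

5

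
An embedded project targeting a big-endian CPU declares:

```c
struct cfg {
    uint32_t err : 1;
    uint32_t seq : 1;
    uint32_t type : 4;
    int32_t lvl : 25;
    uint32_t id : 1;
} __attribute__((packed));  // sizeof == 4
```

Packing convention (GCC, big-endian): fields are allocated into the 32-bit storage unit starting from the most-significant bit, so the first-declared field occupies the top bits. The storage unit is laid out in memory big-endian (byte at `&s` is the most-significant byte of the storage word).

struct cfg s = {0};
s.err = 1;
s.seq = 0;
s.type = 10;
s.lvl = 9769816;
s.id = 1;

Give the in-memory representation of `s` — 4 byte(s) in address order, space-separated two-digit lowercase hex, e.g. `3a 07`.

a9 2a 26 b1

err:1 = 1 → 0x1 << 31 → word 0x80000000
seq:1 = 0 → 0x0 << 30 → word 0x80000000
type:4 = 10 → 0xa << 26 → word 0xa8000000
lvl:25 = 9769816 → 0x951358 << 1 → word 0xa92a26b0
id:1 = 1 → 0x1 << 0 → word 0xa92a26b1
word = 0xa92a26b1 → big-endian bytes:
  [0]=0xa9  [1]=0x2a  [2]=0x26  [3]=0xb1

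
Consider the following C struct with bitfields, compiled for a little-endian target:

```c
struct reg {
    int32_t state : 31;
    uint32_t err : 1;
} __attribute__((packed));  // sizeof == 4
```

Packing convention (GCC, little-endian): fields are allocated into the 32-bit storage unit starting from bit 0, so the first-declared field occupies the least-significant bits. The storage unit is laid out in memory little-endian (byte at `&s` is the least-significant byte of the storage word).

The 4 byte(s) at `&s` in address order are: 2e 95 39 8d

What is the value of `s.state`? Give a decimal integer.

221877550

[0]=0x2e [1]=0x95 [2]=0x39 [3]=0x8d (little-endian) → word 0x8d39952e
state [0+:31] = (word>>0) & 0x7fffffff = 221877550  ←
err [31+:1] = (word>>31) & 0x1 = 1
state signed 31b, MSB=0: value = 221877550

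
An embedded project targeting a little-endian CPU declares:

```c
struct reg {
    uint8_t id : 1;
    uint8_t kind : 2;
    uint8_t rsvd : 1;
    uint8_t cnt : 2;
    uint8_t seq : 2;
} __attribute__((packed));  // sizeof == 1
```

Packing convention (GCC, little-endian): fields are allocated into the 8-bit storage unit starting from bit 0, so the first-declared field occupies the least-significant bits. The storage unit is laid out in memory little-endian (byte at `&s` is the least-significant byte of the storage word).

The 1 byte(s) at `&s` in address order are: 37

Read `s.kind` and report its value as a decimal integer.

[0]=0x37 (little-endian) → word 0x37
id:1 @ bit 0 → (0x37>>0)&0x1 = 0x1
kind:2 @ bit 1 → (0x37>>1)&0x3 = 0x3  ←
rsvd:1 @ bit 3 → (0x37>>3)&0x1 = 0x0
cnt:2 @ bit 4 → (0x37>>4)&0x3 = 0x3
seq:2 @ bit 6 → (0x37>>6)&0x3 = 0x0

3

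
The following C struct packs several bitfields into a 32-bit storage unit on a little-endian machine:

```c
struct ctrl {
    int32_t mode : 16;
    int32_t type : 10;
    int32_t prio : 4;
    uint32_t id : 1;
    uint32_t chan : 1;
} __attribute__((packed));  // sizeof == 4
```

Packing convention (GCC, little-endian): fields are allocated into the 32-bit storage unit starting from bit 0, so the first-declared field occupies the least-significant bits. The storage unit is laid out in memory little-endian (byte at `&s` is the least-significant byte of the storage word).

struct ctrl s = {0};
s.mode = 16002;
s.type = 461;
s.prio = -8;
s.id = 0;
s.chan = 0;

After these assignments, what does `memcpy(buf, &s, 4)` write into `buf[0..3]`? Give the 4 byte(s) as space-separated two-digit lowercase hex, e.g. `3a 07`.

82 3e cd 21

mode:16 = 16002 → 0x3e82 << 0 → word 0x00003e82
type:10 = 461 → 0x1cd << 16 → word 0x01cd3e82
prio:4 = -8 → 0x8 << 26 → word 0x21cd3e82
id:1 = 0 → 0x0 << 30 → word 0x21cd3e82
chan:1 = 0 → 0x0 << 31 → word 0x21cd3e82
word = 0x21cd3e82 → little-endian bytes:
  [0]=0x82  [1]=0x3e  [2]=0xcd  [3]=0x21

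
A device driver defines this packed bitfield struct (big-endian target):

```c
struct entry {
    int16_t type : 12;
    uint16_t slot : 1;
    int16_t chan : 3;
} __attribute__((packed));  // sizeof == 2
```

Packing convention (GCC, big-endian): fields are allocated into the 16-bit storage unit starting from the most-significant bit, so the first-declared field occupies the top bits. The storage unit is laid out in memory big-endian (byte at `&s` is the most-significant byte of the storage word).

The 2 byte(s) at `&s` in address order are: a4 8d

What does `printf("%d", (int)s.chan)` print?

[0]=0xa4 [1]=0x8d (big-endian) → word 0xa48d
type:12 @ bit 4 → (0xa48d>>4)&0xfff = 0xa48
slot:1 @ bit 3 → (0xa48d>>3)&0x1 = 0x1
chan:3 @ bit 0 → (0xa48d>>0)&0x7 = 0x5  ←
chan signed 3b, MSB=1: 5 - 8 = -3

-3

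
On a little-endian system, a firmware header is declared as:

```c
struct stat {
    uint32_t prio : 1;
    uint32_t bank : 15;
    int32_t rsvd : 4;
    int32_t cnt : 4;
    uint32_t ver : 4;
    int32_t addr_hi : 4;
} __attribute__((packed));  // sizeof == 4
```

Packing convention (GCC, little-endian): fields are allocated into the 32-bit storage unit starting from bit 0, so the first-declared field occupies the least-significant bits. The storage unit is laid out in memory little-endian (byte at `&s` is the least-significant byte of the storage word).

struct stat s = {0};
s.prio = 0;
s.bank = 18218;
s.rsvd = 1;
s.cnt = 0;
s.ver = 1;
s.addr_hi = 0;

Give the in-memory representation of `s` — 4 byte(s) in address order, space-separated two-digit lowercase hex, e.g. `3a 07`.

54 8e 01 01

[0+:1] prio=0 & 0x1 = 0x0; word=0x00000000
[1+:15] bank=18218 & 0x7fff = 0x472a; word=0x00008e54
[16+:4] rsvd=1 & 0xf = 0x1; word=0x00018e54
[20+:4] cnt=0 & 0xf = 0x0; word=0x00018e54
[24+:4] ver=1 & 0xf = 0x1; word=0x01018e54
[28+:4] addr_hi=0 & 0xf = 0x0; word=0x01018e54
word = 0x01018e54 → little-endian bytes:
  [0]=0x54  [1]=0x8e  [2]=0x01  [3]=0x01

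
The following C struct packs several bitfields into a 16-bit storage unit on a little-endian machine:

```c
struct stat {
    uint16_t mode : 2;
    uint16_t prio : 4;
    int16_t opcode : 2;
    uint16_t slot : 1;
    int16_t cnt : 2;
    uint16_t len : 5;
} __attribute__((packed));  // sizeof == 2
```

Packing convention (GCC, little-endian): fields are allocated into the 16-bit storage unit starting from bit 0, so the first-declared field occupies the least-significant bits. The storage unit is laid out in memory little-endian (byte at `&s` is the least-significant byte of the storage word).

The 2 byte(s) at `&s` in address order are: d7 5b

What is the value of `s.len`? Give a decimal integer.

11

[0]=0xd7 [1]=0x5b (little-endian) → word 0x5bd7
mode:2 @ bit 0 → (0x5bd7>>0)&0x3 = 0x3
prio:4 @ bit 2 → (0x5bd7>>2)&0xf = 0x5
opcode:2 @ bit 6 → (0x5bd7>>6)&0x3 = 0x3
slot:1 @ bit 8 → (0x5bd7>>8)&0x1 = 0x1
cnt:2 @ bit 9 → (0x5bd7>>9)&0x3 = 0x1
len:5 @ bit 11 → (0x5bd7>>11)&0x1f = 0xb  ←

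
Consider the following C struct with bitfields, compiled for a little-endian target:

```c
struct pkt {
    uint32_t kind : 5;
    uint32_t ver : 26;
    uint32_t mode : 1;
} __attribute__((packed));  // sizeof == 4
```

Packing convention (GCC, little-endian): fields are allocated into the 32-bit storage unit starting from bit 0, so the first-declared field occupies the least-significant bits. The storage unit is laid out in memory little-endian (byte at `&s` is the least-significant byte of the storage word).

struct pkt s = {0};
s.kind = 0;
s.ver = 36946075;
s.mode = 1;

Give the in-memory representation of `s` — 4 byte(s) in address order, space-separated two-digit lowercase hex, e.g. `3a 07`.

60 13 78 c6

kind:5 = 0 → 0x0 << 0 → word 0x00000000
ver:26 = 36946075 → 0x233c09b << 5 → word 0x46781360
mode:1 = 1 → 0x1 << 31 → word 0xc6781360
word = 0xc6781360 → little-endian bytes:
  [0]=0x60  [1]=0x13  [2]=0x78  [3]=0xc6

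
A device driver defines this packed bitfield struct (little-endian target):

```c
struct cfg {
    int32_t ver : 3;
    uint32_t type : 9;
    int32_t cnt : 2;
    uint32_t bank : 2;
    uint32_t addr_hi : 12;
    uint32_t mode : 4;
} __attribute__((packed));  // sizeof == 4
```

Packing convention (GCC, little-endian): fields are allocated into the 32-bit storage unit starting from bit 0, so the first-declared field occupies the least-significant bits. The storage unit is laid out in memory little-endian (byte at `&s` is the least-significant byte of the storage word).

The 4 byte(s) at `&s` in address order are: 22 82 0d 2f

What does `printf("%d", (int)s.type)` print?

68

[0]=0x22 [1]=0x82 [2]=0x0d [3]=0x2f (little-endian) → word 0x2f0d8222
ver [0+:3] = (word>>0) & 0x7 = 2
type [3+:9] = (word>>3) & 0x1ff = 68  ←
cnt [12+:2] = (word>>12) & 0x3 = 0
bank [14+:2] = (word>>14) & 0x3 = 2
addr_hi [16+:12] = (word>>16) & 0xfff = 3853
mode [28+:4] = (word>>28) & 0xf = 2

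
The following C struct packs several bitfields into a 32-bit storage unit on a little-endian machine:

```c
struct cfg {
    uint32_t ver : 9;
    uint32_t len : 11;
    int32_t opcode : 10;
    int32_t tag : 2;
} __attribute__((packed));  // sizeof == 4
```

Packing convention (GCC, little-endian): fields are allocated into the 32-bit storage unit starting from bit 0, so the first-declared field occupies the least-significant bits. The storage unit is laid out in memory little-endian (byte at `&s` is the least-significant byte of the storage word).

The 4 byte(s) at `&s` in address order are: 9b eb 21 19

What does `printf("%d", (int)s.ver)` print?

[0]=0x9b [1]=0xeb [2]=0x21 [3]=0x19 (little-endian) → word 0x1921eb9b
ver [0+:9] = (word>>0) & 0x1ff = 411  ←
len [9+:11] = (word>>9) & 0x7ff = 245
opcode [20+:10] = (word>>20) & 0x3ff = 402
tag [30+:2] = (word>>30) & 0x3 = 0

411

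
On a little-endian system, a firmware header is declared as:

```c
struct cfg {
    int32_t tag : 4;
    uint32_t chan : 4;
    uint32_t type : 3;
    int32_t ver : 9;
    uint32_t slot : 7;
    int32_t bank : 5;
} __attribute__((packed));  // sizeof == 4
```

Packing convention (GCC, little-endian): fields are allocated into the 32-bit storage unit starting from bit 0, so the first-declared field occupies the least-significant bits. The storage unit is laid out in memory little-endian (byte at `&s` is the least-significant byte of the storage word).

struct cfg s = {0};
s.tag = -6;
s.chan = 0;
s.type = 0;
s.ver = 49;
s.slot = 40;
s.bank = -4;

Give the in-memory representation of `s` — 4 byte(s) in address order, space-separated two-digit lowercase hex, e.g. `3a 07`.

0a 88 81 e2

tag (4b) val=-6 bits=0xa at bit 0: 0x0000000a
chan (4b) val=0 bits=0x0 at bit 4: 0x0000000a
type (3b) val=0 bits=0x0 at bit 8: 0x0000000a
ver (9b) val=49 bits=0x31 at bit 11: 0x0001880a
slot (7b) val=40 bits=0x28 at bit 20: 0x0281880a
bank (5b) val=-4 bits=0x1c at bit 27: 0xe281880a
word = 0xe281880a → little-endian bytes:
  [0]=0x0a  [1]=0x88  [2]=0x81  [3]=0xe2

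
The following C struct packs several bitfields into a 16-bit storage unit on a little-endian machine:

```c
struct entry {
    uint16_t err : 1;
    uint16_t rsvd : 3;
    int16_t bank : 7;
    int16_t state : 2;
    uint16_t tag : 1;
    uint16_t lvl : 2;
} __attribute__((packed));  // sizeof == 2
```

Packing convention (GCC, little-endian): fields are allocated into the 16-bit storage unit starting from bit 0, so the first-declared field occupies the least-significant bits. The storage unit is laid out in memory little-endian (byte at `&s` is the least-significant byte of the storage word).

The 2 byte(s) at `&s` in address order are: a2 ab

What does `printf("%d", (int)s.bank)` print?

58

[0]=0xa2 [1]=0xab (little-endian) → word 0xaba2
err [0+:1] = (word>>0) & 0x1 = 0
rsvd [1+:3] = (word>>1) & 0x7 = 1
bank [4+:7] = (word>>4) & 0x7f = 58  ←
state [11+:2] = (word>>11) & 0x3 = 1
tag [13+:1] = (word>>13) & 0x1 = 1
lvl [14+:2] = (word>>14) & 0x3 = 2
bank signed 7b, MSB=0: value = 58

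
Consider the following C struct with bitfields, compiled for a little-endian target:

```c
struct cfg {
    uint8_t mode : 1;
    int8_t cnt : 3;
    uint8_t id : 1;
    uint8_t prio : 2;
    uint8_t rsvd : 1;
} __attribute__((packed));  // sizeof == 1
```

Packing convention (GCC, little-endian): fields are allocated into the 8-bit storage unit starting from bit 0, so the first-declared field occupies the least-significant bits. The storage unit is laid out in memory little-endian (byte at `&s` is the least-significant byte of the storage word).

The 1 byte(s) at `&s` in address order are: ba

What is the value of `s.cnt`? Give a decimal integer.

-3

[0]=0xba (little-endian) → word 0xba
mode:1 @ bit 0 → (0xba>>0)&0x1 = 0x0
cnt:3 @ bit 1 → (0xba>>1)&0x7 = 0x5  ←
id:1 @ bit 4 → (0xba>>4)&0x1 = 0x1
prio:2 @ bit 5 → (0xba>>5)&0x3 = 0x1
rsvd:1 @ bit 7 → (0xba>>7)&0x1 = 0x1
cnt signed 3b, MSB=1: 5 - 8 = -3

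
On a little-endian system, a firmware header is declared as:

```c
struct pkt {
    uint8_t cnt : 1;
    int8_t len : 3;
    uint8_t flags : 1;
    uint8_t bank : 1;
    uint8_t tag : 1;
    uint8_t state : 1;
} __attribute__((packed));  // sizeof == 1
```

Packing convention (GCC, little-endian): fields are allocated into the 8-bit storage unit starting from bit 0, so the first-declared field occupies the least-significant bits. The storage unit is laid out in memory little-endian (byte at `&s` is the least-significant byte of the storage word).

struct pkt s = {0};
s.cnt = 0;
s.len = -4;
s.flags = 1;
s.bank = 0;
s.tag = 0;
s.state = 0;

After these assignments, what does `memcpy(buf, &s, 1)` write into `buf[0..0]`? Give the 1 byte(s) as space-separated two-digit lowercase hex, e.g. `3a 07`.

[0+:1] cnt=0 & 0x1 = 0x0; word=0x00
[1+:3] len=-4 & 0x7 = 0x4; word=0x08
[4+:1] flags=1 & 0x1 = 0x1; word=0x18
[5+:1] bank=0 & 0x1 = 0x0; word=0x18
[6+:1] tag=0 & 0x1 = 0x0; word=0x18
[7+:1] state=0 & 0x1 = 0x0; word=0x18
word = 0x18 → little-endian bytes:
  [0]=0x18

18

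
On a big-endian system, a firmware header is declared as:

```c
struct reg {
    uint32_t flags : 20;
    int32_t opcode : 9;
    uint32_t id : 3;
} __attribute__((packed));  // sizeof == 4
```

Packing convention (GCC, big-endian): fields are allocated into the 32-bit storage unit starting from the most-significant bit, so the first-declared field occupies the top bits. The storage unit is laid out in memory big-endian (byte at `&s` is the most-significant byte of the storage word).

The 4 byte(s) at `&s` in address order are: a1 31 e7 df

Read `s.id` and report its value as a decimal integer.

7

[0]=0xa1 [1]=0x31 [2]=0xe7 [3]=0xdf (big-endian) → word 0xa131e7df
flags [12+:20] = (word>>12) & 0xfffff = 660254
opcode [3+:9] = (word>>3) & 0x1ff = 251
id [0+:3] = (word>>0) & 0x7 = 7  ←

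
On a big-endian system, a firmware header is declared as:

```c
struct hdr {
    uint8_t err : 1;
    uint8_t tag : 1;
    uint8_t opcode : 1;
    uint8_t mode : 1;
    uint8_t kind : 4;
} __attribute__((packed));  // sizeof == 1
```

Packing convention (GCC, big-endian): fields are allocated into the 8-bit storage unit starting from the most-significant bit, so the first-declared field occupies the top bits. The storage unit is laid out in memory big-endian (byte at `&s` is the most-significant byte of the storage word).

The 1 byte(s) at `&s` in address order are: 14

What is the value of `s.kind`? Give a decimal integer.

4

[0]=0x14 (big-endian) → word 0x14
err [7+:1] = (word>>7) & 0x1 = 0
tag [6+:1] = (word>>6) & 0x1 = 0
opcode [5+:1] = (word>>5) & 0x1 = 0
mode [4+:1] = (word>>4) & 0x1 = 1
kind [0+:4] = (word>>0) & 0xf = 4  ←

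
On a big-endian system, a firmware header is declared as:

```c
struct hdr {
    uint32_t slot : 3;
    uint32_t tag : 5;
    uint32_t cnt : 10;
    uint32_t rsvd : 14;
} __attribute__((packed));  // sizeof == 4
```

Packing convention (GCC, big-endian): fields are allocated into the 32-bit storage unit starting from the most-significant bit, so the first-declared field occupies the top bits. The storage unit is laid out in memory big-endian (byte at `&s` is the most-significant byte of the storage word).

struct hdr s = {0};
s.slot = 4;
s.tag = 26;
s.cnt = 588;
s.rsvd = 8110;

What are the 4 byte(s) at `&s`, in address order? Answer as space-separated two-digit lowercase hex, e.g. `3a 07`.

slot:3 = 4 → 0x4 << 29 → word 0x80000000
tag:5 = 26 → 0x1a << 24 → word 0x9a000000
cnt:10 = 588 → 0x24c << 14 → word 0x9a930000
rsvd:14 = 8110 → 0x1fae << 0 → word 0x9a931fae
word = 0x9a931fae → big-endian bytes:
  [0]=0x9a  [1]=0x93  [2]=0x1f  [3]=0xae

9a 93 1f ae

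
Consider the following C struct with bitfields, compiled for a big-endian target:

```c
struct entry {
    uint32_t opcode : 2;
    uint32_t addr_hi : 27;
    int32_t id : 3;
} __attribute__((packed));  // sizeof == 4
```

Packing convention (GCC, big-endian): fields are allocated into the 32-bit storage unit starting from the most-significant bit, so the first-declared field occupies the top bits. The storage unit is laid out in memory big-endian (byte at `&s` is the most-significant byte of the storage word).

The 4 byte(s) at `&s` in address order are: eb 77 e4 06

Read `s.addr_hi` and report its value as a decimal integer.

[0]=0xeb [1]=0x77 [2]=0xe4 [3]=0x06 (big-endian) → word 0xeb77e406
opcode:2 @ bit 30 → (0xeb77e406>>30)&0x3 = 0x3
addr_hi:27 @ bit 3 → (0xeb77e406>>3)&0x7ffffff = 0x56efc80  ←
id:3 @ bit 0 → (0xeb77e406>>0)&0x7 = 0x6

91159680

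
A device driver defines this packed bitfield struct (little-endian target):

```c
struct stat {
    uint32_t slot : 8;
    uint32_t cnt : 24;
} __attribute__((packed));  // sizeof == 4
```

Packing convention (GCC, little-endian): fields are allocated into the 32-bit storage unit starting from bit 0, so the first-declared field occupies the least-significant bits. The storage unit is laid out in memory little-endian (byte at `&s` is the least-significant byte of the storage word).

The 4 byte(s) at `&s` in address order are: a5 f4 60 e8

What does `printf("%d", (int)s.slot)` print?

165

[0]=0xa5 [1]=0xf4 [2]=0x60 [3]=0xe8 (little-endian) → word 0xe860f4a5
slot [0+:8] = (word>>0) & 0xff = 165  ←
cnt [8+:24] = (word>>8) & 0xffffff = 15229172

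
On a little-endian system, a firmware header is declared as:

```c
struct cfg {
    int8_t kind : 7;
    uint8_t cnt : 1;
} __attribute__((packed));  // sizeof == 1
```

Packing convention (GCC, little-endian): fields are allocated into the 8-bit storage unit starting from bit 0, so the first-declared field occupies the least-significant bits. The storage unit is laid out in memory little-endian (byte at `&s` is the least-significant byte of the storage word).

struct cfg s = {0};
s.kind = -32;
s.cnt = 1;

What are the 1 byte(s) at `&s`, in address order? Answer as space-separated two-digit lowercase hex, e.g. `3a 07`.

kind (7b) val=-32 bits=0x60 at bit 0: 0x60
cnt (1b) val=1 bits=0x1 at bit 7: 0xe0
word = 0xe0 → little-endian bytes:
  [0]=0xe0

e0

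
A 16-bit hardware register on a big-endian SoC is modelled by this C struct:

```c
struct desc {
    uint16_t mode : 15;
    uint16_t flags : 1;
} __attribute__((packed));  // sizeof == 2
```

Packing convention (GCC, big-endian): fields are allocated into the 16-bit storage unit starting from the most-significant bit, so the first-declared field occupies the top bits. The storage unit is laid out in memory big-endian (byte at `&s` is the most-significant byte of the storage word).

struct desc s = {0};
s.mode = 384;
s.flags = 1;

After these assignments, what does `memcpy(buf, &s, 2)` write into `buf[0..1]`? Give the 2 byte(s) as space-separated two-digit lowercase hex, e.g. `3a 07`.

mode:15 = 384 → 0x180 << 1 → word 0x0300
flags:1 = 1 → 0x1 << 0 → word 0x0301
word = 0x0301 → big-endian bytes:
  [0]=0x03  [1]=0x01

03 01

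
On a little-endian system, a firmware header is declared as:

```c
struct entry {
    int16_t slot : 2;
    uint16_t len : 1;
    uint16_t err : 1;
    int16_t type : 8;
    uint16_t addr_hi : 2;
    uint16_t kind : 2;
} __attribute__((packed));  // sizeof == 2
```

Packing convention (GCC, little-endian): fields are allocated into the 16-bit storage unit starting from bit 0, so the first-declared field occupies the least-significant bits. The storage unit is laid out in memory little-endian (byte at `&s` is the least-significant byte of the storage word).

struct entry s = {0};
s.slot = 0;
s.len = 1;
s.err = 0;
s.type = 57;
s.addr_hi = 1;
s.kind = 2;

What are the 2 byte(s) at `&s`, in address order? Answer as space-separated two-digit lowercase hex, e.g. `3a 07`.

[0+:2] slot=0 & 0x3 = 0x0; word=0x0000
[2+:1] len=1 & 0x1 = 0x1; word=0x0004
[3+:1] err=0 & 0x1 = 0x0; word=0x0004
[4+:8] type=57 & 0xff = 0x39; word=0x0394
[12+:2] addr_hi=1 & 0x3 = 0x1; word=0x1394
[14+:2] kind=2 & 0x3 = 0x2; word=0x9394
word = 0x9394 → little-endian bytes:
  [0]=0x94  [1]=0x93

94 93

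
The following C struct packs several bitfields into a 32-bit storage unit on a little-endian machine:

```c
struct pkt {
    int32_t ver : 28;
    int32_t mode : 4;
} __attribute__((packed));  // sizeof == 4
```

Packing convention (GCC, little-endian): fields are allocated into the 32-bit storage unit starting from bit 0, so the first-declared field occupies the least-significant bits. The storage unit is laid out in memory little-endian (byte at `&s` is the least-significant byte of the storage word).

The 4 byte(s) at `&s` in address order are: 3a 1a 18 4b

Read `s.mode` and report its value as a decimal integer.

4

[0]=0x3a [1]=0x1a [2]=0x18 [3]=0x4b (little-endian) → word 0x4b181a3a
ver [0+:28] = (word>>0) & 0xfffffff = 186128954
mode [28+:4] = (word>>28) & 0xf = 4  ←
mode signed 4b, MSB=0: value = 4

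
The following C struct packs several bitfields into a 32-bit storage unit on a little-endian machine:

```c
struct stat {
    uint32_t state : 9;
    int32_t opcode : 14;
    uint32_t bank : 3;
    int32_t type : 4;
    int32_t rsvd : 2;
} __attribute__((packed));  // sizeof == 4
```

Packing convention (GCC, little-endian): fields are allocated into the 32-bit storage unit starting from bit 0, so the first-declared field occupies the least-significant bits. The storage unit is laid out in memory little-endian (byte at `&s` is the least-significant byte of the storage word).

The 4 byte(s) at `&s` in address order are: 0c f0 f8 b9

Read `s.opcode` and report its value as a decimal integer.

[0]=0x0c [1]=0xf0 [2]=0xf8 [3]=0xb9 (little-endian) → word 0xb9f8f00c
state:9 @ bit 0 → (0xb9f8f00c>>0)&0x1ff = 0xc
opcode:14 @ bit 9 → (0xb9f8f00c>>9)&0x3fff = 0x3c78  ←
bank:3 @ bit 23 → (0xb9f8f00c>>23)&0x7 = 0x3
type:4 @ bit 26 → (0xb9f8f00c>>26)&0xf = 0xe
rsvd:2 @ bit 30 → (0xb9f8f00c>>30)&0x3 = 0x2
opcode signed 14b, MSB=1: 15480 - 16384 = -904

-904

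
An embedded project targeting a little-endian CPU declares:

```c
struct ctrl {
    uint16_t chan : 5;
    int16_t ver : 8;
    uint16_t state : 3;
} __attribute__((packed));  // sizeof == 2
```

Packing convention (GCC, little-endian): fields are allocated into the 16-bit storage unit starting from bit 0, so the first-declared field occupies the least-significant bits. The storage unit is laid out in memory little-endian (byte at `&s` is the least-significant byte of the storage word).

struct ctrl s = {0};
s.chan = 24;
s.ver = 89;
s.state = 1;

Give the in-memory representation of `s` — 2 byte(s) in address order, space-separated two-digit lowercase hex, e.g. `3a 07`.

38 2b

chan (5b) val=24 bits=0x18 at bit 0: 0x0018
ver (8b) val=89 bits=0x59 at bit 5: 0x0b38
state (3b) val=1 bits=0x1 at bit 13: 0x2b38
word = 0x2b38 → little-endian bytes:
  [0]=0x38  [1]=0x2b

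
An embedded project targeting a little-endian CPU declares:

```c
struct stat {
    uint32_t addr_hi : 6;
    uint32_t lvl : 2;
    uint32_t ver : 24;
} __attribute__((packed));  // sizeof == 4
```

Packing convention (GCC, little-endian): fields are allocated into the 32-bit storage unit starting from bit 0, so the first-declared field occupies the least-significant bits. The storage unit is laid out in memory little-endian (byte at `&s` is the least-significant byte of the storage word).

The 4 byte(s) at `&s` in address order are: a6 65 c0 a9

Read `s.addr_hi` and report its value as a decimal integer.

38

[0]=0xa6 [1]=0x65 [2]=0xc0 [3]=0xa9 (little-endian) → word 0xa9c065a6
addr_hi:6 @ bit 0 → (0xa9c065a6>>0)&0x3f = 0x26  ←
lvl:2 @ bit 6 → (0xa9c065a6>>6)&0x3 = 0x2
ver:24 @ bit 8 → (0xa9c065a6>>8)&0xffffff = 0xa9c065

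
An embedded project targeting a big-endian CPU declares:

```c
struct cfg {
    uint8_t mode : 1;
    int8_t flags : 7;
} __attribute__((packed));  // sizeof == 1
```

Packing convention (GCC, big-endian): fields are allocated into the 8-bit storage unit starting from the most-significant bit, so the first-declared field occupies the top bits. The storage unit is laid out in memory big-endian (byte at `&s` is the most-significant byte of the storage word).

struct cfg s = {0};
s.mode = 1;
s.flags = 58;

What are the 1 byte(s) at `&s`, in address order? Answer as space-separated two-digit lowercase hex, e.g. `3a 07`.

mode (1b) val=1 bits=0x1 at bit 7: 0x80
flags (7b) val=58 bits=0x3a at bit 0: 0xba
word = 0xba → big-endian bytes:
  [0]=0xba

ba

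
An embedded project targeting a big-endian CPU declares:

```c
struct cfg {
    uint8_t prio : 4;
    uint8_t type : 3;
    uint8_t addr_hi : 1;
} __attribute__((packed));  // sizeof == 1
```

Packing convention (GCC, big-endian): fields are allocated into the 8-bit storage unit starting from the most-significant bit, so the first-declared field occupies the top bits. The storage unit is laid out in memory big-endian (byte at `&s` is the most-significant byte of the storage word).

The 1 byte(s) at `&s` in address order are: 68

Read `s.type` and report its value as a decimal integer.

[0]=0x68 (big-endian) → word 0x68
prio [4+:4] = (word>>4) & 0xf = 6
type [1+:3] = (word>>1) & 0x7 = 4  ←
addr_hi [0+:1] = (word>>0) & 0x1 = 0

4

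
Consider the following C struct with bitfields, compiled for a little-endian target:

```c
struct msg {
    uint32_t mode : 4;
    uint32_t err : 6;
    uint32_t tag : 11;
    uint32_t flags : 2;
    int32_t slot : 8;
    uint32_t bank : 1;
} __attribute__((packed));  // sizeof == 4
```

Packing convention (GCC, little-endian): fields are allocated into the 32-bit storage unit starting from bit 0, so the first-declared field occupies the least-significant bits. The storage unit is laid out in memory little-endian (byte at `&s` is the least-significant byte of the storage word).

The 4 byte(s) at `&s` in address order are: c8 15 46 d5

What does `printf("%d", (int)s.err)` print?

[0]=0xc8 [1]=0x15 [2]=0x46 [3]=0xd5 (little-endian) → word 0xd54615c8
mode [0+:4] = (word>>0) & 0xf = 8
err [4+:6] = (word>>4) & 0x3f = 28  ←
tag [10+:11] = (word>>10) & 0x7ff = 389
flags [21+:2] = (word>>21) & 0x3 = 2
slot [23+:8] = (word>>23) & 0xff = 170
bank [31+:1] = (word>>31) & 0x1 = 1

28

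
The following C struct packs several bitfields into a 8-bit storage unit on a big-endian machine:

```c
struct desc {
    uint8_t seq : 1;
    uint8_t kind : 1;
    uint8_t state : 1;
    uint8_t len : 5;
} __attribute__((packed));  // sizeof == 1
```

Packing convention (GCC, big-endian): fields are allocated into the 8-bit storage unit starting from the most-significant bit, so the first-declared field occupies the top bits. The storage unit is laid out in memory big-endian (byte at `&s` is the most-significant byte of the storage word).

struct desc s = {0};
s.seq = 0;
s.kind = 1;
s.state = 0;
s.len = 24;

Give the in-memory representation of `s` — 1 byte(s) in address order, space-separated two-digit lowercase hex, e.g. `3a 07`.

58

seq (1b) val=0 bits=0x0 at bit 7: 0x00
kind (1b) val=1 bits=0x1 at bit 6: 0x40
state (1b) val=0 bits=0x0 at bit 5: 0x40
len (5b) val=24 bits=0x18 at bit 0: 0x58
word = 0x58 → big-endian bytes:
  [0]=0x58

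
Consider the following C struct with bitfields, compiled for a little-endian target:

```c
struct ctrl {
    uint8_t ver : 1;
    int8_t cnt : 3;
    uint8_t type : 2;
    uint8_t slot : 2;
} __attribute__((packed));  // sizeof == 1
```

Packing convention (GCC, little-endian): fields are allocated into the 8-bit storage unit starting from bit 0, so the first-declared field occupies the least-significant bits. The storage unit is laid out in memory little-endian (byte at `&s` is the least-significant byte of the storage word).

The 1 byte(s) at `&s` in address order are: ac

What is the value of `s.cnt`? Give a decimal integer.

-2

[0]=0xac (little-endian) → word 0xac
ver [0+:1] = (word>>0) & 0x1 = 0
cnt [1+:3] = (word>>1) & 0x7 = 6  ←
type [4+:2] = (word>>4) & 0x3 = 2
slot [6+:2] = (word>>6) & 0x3 = 2
cnt signed 3b, MSB=1: 6 - 8 = -2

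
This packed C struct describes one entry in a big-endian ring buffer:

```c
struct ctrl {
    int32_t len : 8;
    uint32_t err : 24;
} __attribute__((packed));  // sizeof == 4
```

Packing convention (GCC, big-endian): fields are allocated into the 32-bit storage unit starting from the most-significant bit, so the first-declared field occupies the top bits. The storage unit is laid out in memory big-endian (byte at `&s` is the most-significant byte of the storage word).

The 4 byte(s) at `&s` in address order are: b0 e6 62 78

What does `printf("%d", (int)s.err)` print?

15098488

[0]=0xb0 [1]=0xe6 [2]=0x62 [3]=0x78 (big-endian) → word 0xb0e66278
len:8 @ bit 24 → (0xb0e66278>>24)&0xff = 0xb0
err:24 @ bit 0 → (0xb0e66278>>0)&0xffffff = 0xe66278  ←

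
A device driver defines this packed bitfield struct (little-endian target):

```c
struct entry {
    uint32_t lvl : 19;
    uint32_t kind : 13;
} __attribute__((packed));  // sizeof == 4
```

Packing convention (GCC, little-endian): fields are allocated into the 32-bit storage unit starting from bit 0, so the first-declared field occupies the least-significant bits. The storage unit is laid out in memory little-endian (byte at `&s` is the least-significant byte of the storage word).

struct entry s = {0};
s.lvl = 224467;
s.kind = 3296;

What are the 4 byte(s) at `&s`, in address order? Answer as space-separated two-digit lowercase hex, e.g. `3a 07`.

lvl (19b) val=224467 bits=0x36cd3 at bit 0: 0x00036cd3
kind (13b) val=3296 bits=0xce0 at bit 19: 0x67036cd3
word = 0x67036cd3 → little-endian bytes:
  [0]=0xd3  [1]=0x6c  [2]=0x03  [3]=0x67

d3 6c 03 67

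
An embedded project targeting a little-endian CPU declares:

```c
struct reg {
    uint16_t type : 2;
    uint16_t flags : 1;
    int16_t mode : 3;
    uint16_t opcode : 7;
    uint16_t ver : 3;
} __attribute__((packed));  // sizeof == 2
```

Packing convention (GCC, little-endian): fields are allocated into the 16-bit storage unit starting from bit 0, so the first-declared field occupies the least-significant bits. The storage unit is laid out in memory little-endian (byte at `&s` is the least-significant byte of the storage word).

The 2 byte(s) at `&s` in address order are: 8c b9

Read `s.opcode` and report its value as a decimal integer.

[0]=0x8c [1]=0xb9 (little-endian) → word 0xb98c
type [0+:2] = (word>>0) & 0x3 = 0
flags [2+:1] = (word>>2) & 0x1 = 1
mode [3+:3] = (word>>3) & 0x7 = 1
opcode [6+:7] = (word>>6) & 0x7f = 102  ←
ver [13+:3] = (word>>13) & 0x7 = 5

102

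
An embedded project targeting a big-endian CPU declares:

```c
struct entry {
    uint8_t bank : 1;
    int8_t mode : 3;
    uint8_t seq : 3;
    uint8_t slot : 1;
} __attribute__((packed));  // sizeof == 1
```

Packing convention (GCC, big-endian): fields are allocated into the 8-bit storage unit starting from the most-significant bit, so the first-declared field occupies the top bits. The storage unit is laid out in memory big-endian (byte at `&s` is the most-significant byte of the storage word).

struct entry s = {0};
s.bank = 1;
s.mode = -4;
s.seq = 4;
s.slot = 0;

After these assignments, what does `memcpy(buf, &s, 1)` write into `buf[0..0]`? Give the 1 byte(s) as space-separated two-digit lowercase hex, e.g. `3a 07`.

bank (1b) val=1 bits=0x1 at bit 7: 0x80
mode (3b) val=-4 bits=0x4 at bit 4: 0xc0
seq (3b) val=4 bits=0x4 at bit 1: 0xc8
slot (1b) val=0 bits=0x0 at bit 0: 0xc8
word = 0xc8 → big-endian bytes:
  [0]=0xc8

c8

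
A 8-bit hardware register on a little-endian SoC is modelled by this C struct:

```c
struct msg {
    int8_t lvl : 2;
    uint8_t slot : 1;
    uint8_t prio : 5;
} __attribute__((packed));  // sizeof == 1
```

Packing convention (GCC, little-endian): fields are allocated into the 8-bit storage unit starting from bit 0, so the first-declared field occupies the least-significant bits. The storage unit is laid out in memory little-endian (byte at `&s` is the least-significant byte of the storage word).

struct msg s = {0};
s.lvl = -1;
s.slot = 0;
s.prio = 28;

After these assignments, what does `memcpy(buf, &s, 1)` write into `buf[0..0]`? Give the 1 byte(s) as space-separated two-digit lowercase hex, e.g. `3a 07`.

[0+:2] lvl=-1 & 0x3 = 0x3; word=0x03
[2+:1] slot=0 & 0x1 = 0x0; word=0x03
[3+:5] prio=28 & 0x1f = 0x1c; word=0xe3
word = 0xe3 → little-endian bytes:
  [0]=0xe3

e3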